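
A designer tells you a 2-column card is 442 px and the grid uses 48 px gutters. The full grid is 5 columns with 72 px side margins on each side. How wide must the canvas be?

442 − 1·48 = 394; ÷2 gives c = 197 px.
Canvas = 2·72 + 5·197 + 4·48 = 144 + 985 + 192 = 1321 px.

1321 px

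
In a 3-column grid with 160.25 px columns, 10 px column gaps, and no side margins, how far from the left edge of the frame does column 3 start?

340.5 px

No margin, so column 3 starts at 2·(column + gutter) = 2·170.25 = 340.5 px.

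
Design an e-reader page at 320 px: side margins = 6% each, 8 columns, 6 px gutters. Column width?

320 × (1 − 2·6%) = 320 × 88% = 281.6 px for the columns.
8 columns + 7 gutters: 8c + 7·6 = 281.6.
8c = 281.6 − 42 = 239.6, so c = 29.95 px.

29.95 px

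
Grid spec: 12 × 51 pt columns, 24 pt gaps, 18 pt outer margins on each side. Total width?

912 pt

Layout = 2·18 + 12·51 + 11·24 = 36 + 612 + 264 = 912 pt.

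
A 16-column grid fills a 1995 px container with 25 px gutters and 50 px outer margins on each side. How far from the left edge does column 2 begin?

170 px

Inside the margins: 1995 − 100 = 1895 px.
16c + 15·25 = 1895 → 16c = 1520 → c = 95 px.
Column 2 starts at margin + 1·(column + gutter) = 50 + 1·120 = 170 px.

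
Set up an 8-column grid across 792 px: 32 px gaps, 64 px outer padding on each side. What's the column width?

55 px

Inside the margins: 792 − 128 = 664 px.
8c + 7·32 = 664 → 8c = 440 → c = 55 px.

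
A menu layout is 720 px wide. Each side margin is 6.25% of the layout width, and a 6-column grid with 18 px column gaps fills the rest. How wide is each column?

Each margin = 6.25% of 720 = 45 px; content = 720 − 2·45 = 630 px.
Subtracting 5 column gaps of 18 leaves 540 for 6 columns, so c = 90 px.

90 px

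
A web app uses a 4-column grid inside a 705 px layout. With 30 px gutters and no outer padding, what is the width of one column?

4 columns + 3 gutters: 4c + 3·30 = 705.
4c = 705 − 90 = 615, so c = 153.75 px.

153.75 px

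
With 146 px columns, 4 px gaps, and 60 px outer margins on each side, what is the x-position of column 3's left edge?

360 px

Column 3 starts at margin + 2·(column + gutter) = 60 + 2·150 = 360 px.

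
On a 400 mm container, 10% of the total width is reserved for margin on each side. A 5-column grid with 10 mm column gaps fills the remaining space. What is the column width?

Margins: 10% × 400 = 40 mm each, so content = 400 − 80 = 320 mm.
5 columns + 4 column gaps: 5c + 4·10 = 320.
5c = 320 − 40 = 280, so c = 56 mm.

56 mm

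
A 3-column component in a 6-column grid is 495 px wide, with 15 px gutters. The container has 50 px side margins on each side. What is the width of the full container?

Subtracting 2 gutters of 15 leaves 465 for 3 columns, so c = 155 px.
Adding margins, columns and gutters: 100 + 930 + 75 = 1105 px.

1105 px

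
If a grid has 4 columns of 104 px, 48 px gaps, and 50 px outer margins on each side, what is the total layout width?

660 px

Layout = 2·50 + 4·104 + 3·48 = 100 + 416 + 144 = 660 px.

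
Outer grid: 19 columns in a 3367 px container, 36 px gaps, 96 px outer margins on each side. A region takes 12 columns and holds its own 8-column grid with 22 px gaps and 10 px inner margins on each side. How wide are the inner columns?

227.25 px

Subtract both margins: 3367 − 2·96 = 3175 px.
19c + 18·36 = 3175 → 19c = 2527 → c = 133 px.
12-column span = 12·133 + 11·36 = 1992 px.
Inner content = 1992 − 2·10 = 1972 px.
8d + 7·22 = 1972 → 8d = 1818 → d = 227.25 px.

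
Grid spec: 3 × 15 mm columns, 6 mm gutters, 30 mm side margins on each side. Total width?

Total width: 2·30 + 3·15 + 2·6 = 117 mm.

117 mm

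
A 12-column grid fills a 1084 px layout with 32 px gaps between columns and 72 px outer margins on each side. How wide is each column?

Inside the margins: 1084 − 144 = 940 px.
12c + 11·32 = 940 → 12c = 588 → c = 49 px.

49 px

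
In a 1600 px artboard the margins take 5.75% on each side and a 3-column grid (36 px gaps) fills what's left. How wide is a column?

1600 × (1 − 2·5.75%) = 1600 × 88.5% = 1416 px for the columns.
3c + 2·36 = 1416 → 3c = 1344 → c = 448 px.

448 px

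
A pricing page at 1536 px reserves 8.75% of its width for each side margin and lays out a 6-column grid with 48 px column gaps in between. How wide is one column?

171.2 px

Each margin = 8.75% of 1536 = 134.4 px; content = 1536 − 2·134.4 = 1267.2 px.
Subtracting 5 column gaps of 48 leaves 1027.2 for 6 columns, so c = 171.2 px.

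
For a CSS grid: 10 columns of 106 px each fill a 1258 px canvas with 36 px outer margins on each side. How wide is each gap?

Take off 72 px of margins, leaving 1186 px.
10 columns take 10·106 = 1060 px; remaining 126 splits into 9 gaps.
g = 126 / 9 = 14 px.

14 px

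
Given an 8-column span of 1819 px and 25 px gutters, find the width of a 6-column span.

1358 px

Subtracting 7 gutters of 25 leaves 1644 for 8 columns, so c = 205.5 px.
6 columns plus 5 gutters: 1233 + 125 = 1358 px.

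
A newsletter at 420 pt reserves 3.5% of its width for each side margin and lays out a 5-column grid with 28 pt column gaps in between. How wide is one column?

Margins: 3.5% × 420 = 14.7 pt each, so content = 420 − 29.4 = 390.6 pt.
5 columns + 4 column gaps: 5c + 4·28 = 390.6.
5c = 390.6 − 112 = 278.6, so c = 55.72 pt.

55.72 pt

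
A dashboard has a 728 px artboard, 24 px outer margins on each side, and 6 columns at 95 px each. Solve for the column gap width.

22 px

Inside the margins: 728 − 48 = 680 px.
6·95 + 5g = 680 → 5g = 110 → g = 22 px.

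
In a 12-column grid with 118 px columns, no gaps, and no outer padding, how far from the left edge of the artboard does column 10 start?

Each column+gutter stride is 118 px; with no margin, 9 of them is 1062 px.

1062 px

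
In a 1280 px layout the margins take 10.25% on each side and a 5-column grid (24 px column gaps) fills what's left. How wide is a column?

184.32 px

1280 × (1 − 2·10.25%) = 1280 × 79.5% = 1017.6 px for the columns.
Subtracting 4 column gaps of 24 leaves 921.6 for 5 columns, so c = 184.32 px.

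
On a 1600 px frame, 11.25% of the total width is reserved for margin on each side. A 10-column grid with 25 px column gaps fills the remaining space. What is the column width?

Each margin = 11.25% of 1600 = 180 px; content = 1600 − 2·180 = 1240 px.
10c + 9·25 = 1240 → 10c = 1015 → c = 101.5 px.

101.5 px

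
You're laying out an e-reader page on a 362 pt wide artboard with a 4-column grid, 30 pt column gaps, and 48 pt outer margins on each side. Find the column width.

44 pt

Take off 96 pt of margins, leaving 266 pt.
4c + 3·30 = 266 → 4c = 176 → c = 44 pt.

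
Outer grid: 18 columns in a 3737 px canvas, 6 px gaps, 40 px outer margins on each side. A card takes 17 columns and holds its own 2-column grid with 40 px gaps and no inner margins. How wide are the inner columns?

Take off 80 px of margins, leaving 3657 px.
18 columns + 17 gaps: 18c + 17·6 = 3657.
18c = 3657 − 102 = 3555, so c = 197.5 px.
17-column span = 17·197.5 + 16·6 = 3453.5 px.
2d + 1·40 = 3453.5 → 2d = 3413.5 → d = 1706.75 px.

1706.75 px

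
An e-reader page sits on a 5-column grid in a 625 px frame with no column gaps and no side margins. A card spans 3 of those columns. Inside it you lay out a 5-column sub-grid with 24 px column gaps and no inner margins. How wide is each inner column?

With no column gaps, each column is 625/5 = 125 px.
3-column span = 3·125 = 375 px.
5d + 4·24 = 375 → 5d = 279 → d = 55.8 px.

55.8 px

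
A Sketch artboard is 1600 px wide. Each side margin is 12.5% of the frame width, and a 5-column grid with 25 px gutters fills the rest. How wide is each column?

Margins: 12.5% × 1600 = 200 px each, so content = 1600 − 400 = 1200 px.
Subtracting 4 gutters of 25 leaves 1100 for 5 columns, so c = 220 px.

220 px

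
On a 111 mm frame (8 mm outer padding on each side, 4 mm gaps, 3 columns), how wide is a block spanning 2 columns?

62 mm

Content width = 111 − 2·8 = 95 mm.
Subtracting 2 gaps of 4 leaves 87 for 3 columns, so c = 29 mm.
Span of 2: 2·29 + 1·4 = 58 + 4 = 62 mm.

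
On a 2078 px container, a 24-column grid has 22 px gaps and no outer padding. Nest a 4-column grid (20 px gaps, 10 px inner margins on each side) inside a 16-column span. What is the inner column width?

2078 − 23·22 = 1572; ÷24 gives c = 65.5 px.
16-column span = 16·65.5 + 15·22 = 1378 px.
Inner content = 1378 − 2·10 = 1358 px.
4 columns + 3 gaps: 4d + 3·20 = 1358.
4d = 1358 − 60 = 1298, so d = 324.5 px.

324.5 px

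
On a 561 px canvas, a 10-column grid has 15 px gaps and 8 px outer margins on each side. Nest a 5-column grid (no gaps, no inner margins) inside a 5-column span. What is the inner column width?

Take off 16 px of margins, leaving 545 px.
Subtracting 9 gaps of 15 leaves 410 for 10 columns, so c = 41 px.
Span of 5: 5·41 + 4·15 = 205 + 60 = 265 px.
265 / 5 = 53 px per column.

53 px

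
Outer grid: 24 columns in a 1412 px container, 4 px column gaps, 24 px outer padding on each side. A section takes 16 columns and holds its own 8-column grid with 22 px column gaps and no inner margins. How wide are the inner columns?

Subtract both margins: 1412 − 2·24 = 1364 px.
Subtracting 23 column gaps of 4 leaves 1272 for 24 columns, so c = 53 px.
Span of 16: 16·53 + 15·4 = 848 + 60 = 908 px.
8d + 7·22 = 908 → 8d = 754 → d = 94.25 px.

94.25 px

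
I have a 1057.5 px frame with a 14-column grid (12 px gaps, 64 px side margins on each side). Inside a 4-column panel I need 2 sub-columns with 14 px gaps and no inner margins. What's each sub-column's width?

Subtract both margins: 1057.5 − 2·64 = 929.5 px.
14c + 13·12 = 929.5 → 14c = 773.5 → c = 55.25 px.
4-column span = 4·55.25 + 3·12 = 257 px.
2d + 1·14 = 257 → 2d = 243 → d = 121.5 px.

121.5 px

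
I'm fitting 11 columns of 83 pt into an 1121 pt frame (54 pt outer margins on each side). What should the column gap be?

Take off 108 pt of margins, leaving 1013 pt.
Columns use 913 pt, leaving 100 pt across 10 column gaps = 10 pt each.

10 pt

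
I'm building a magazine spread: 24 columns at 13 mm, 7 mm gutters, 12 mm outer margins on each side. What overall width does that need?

Adding margins, columns and gutters: 24 + 312 + 161 = 497 mm.

497 mm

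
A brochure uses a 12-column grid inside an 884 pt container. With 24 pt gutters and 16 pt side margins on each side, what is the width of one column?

Content width = 884 − 2·16 = 852 pt.
12c + 11·24 = 852 → 12c = 588 → c = 49 pt.

49 pt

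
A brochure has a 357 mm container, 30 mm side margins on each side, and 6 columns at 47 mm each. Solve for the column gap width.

3 mm

Inside the margins: 357 − 60 = 297 mm.
Columns use 282 mm, leaving 15 mm across 5 column gaps = 3 mm each.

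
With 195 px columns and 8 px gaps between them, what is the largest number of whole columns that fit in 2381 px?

11 columns: 11·195 + 10·8 = 2225 px ≤ 2381.
12 columns: 2428 px > 2381. So 11.

11 columns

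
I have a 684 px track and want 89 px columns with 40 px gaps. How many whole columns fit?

5 columns

5 columns: 5·89 + 4·40 = 605 px ≤ 684.
6 columns: 734 px > 684. So 5.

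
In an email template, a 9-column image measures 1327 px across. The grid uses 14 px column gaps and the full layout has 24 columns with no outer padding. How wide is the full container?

9 columns + 8 column gaps: 9c + 8·14 = 1327.
9c = 1327 − 112 = 1215, so c = 135 px.
Container = 24·135 + 23·14 = 3240 + 322 = 3562 px.

3562 px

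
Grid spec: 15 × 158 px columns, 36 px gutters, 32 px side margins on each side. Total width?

2938 px

Adding margins, columns and gutters: 64 + 2370 + 504 = 2938 px.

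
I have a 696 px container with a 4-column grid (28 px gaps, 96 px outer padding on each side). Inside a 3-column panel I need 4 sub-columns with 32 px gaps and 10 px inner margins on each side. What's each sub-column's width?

63.75 px

Outer content = 696 − 2·96 = 504 px.
Subtracting 3 gaps of 28 leaves 420 for 4 columns, so c = 105 px.
Span of 3: 3·105 + 2·28 = 315 + 56 = 371 px.
Inner content = 371 − 2·10 = 351 px.
Subtracting 3 gaps of 32 leaves 255 for 4 columns, so d = 63.75 px.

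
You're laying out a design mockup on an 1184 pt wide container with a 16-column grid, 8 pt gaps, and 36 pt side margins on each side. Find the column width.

62 pt

Content width = 1184 − 2·36 = 1112 pt.
16 columns + 15 gaps: 16c + 15·8 = 1112.
16c = 1112 − 120 = 992, so c = 62 pt.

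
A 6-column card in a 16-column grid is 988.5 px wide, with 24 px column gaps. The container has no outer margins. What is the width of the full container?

2676 px

988.5 − 5·24 = 868.5; ÷6 gives c = 144.75 px.
Total width: 16·144.75 + 15·24 = 2676 px.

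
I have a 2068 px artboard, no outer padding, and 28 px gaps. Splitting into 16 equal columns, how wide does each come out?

2068 − 15·28 = 1648; ÷16 gives c = 103 px.

103 px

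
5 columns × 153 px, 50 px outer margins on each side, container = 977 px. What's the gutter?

Content width = 977 − 2·50 = 877 px.
Columns use 765 px, leaving 112 px across 4 gutters = 28 px each.

28 px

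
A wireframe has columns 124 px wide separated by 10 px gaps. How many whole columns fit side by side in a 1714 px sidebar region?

12 columns

k columns need k·124 + (k−1)·10 = k·134 − 10.
k·134 − 10 ≤ 1714 → k ≤ 1724 / 134 ≈ 12.87, so k = 12.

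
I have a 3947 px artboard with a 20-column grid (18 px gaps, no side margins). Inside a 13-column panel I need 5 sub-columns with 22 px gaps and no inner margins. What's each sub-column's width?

494.25 px

3947 − 19·18 = 3605; ÷20 gives c = 180.25 px.
Span of 13: 13·180.25 + 12·18 = 2343.25 + 216 = 2559.25 px.
2559.25 − 4·22 = 2471.25; ÷5 gives d = 494.25 px.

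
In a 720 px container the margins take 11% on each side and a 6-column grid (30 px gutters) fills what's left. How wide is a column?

Each margin = 11% of 720 = 79.2 px; content = 720 − 2·79.2 = 561.6 px.
6 columns + 5 gutters: 6c + 5·30 = 561.6.
6c = 561.6 − 150 = 411.6, so c = 68.6 px.

68.6 px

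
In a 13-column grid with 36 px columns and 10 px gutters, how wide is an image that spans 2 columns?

2 columns plus 1 gutter: 72 + 10 = 82 px.

82 px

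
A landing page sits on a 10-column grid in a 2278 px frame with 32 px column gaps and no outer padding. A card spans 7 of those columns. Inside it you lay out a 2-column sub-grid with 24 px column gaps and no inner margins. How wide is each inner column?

780.5 px

Subtracting 9 column gaps of 32 leaves 1990 for 10 columns, so c = 199 px.
Span of 7: 7·199 + 6·32 = 1393 + 192 = 1585 px.
1585 − 1·24 = 1561; ÷2 gives d = 780.5 px.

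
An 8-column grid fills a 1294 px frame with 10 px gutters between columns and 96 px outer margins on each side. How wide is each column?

129 px

Take off 192 px of margins, leaving 1102 px.
8c + 7·10 = 1102 → 8c = 1032 → c = 129 px.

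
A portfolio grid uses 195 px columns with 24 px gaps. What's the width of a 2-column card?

414 px

2-column span = 2·195 + 1·24 = 414 px.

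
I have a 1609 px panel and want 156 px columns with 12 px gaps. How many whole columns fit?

9 columns

9 columns: 9·156 + 8·12 = 1500 px ≤ 1609.
10 columns: 1668 px > 1609. So 9.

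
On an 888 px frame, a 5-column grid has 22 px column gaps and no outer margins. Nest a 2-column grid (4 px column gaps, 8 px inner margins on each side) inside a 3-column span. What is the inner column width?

252 px

Subtracting 4 column gaps of 22 leaves 800 for 5 columns, so c = 160 px.
Span of 3: 3·160 + 2·22 = 480 + 44 = 524 px.
Inner content = 524 − 2·8 = 508 px.
2 columns + 1 column gap: 2d + 1·4 = 508.
2d = 508 − 4 = 504, so d = 252 px.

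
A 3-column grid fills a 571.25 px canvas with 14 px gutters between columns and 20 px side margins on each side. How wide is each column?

167.75 px

Subtract both margins: 571.25 − 2·20 = 531.25 px.
3 columns + 2 gutters: 3c + 2·14 = 531.25.
3c = 531.25 − 28 = 503.25, so c = 167.75 px.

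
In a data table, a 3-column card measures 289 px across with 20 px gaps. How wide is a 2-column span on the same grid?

Subtracting 2 gaps of 20 leaves 249 for 3 columns, so c = 83 px.
2 columns plus 1 gap: 166 + 20 = 186 px.

186 px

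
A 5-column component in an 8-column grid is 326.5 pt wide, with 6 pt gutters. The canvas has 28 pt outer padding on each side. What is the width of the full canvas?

Subtracting 4 gutters of 6 leaves 302.5 for 5 columns, so c = 60.5 pt.
Total width: 2·28 + 8·60.5 + 7·6 = 582 pt.

582 pt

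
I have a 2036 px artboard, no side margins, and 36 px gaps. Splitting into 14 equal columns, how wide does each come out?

14c + 13·36 = 2036 → 14c = 1568 → c = 112 px.

112 px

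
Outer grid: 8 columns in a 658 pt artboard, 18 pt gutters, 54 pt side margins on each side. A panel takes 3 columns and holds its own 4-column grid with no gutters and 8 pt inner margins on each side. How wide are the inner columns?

44.75 pt

Take off 108 pt of margins, leaving 550 pt.
550 − 7·18 = 424; ÷8 gives c = 53 pt.
3-column span = 3·53 + 2·18 = 195 pt.
Inner content = 195 − 2·8 = 179 pt.
With no gutters, each column is 179/4 = 44.75 pt.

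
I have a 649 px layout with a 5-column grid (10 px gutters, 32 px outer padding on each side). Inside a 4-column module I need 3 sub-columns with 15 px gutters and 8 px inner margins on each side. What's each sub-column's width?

140 px

Inside the margins: 649 − 64 = 585 px.
Subtracting 4 gutters of 10 leaves 545 for 5 columns, so c = 109 px.
4-column span = 4·109 + 3·10 = 466 px.
Inner content = 466 − 2·8 = 450 px.
450 − 2·15 = 420; ÷3 gives d = 140 px.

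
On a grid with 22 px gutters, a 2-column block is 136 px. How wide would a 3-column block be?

215 px

Subtracting 1 gutter of 22 leaves 114 for 2 columns, so c = 57 px.
3 columns plus 2 gutters: 171 + 44 = 215 px.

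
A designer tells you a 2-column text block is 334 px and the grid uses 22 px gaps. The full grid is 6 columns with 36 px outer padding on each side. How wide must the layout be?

Subtracting 1 gap of 22 leaves 312 for 2 columns, so c = 156 px.
Layout = 2·36 + 6·156 + 5·22 = 72 + 936 + 110 = 1118 px.

1118 px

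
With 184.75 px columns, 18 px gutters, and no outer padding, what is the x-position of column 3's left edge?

No margin, so column 3 starts at 2·(column + gutter) = 2·202.75 = 405.5 px.

405.5 px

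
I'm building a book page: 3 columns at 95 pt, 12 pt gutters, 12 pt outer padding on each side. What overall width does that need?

333 pt

Frame = 2·12 + 3·95 + 2·12 = 24 + 285 + 24 = 333 pt.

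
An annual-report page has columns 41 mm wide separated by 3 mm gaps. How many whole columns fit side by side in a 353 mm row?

8 columns: 8·41 + 7·3 = 349 mm ≤ 353.
9 columns: 393 mm > 353. So 8.

8 columns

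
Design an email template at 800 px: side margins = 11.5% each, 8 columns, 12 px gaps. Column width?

66.5 px

Margins: 11.5% × 800 = 92 px each, so content = 800 − 184 = 616 px.
Subtracting 7 gaps of 12 leaves 532 for 8 columns, so c = 66.5 px.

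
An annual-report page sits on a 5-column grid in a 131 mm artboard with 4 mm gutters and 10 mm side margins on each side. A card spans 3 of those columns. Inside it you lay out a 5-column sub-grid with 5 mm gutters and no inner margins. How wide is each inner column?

Outer content = 131 − 2·10 = 111 mm.
111 − 4·4 = 95; ÷5 gives c = 19 mm.
3-column span = 3·19 + 2·4 = 65 mm.
Subtracting 4 gutters of 5 leaves 45 for 5 columns, so d = 9 mm.

9 mm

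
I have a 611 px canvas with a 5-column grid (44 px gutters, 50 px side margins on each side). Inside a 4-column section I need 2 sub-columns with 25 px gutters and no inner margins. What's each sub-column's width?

187.5 px

Take off 100 px of margins, leaving 511 px.
5c + 4·44 = 511 → 5c = 335 → c = 67 px.
Span of 4: 4·67 + 3·44 = 268 + 132 = 400 px.
2 columns + 1 gutter: 2d + 1·25 = 400.
2d = 400 − 25 = 375, so d = 187.5 px.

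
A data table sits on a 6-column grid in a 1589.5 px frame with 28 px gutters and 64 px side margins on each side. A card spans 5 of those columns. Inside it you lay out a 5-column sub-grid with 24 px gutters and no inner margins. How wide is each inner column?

223.45 px

Inside the margins: 1589.5 − 128 = 1461.5 px.
6 columns + 5 gutters: 6c + 5·28 = 1461.5.
6c = 1461.5 − 140 = 1321.5, so c = 220.25 px.
Span of 5: 5·220.25 + 4·28 = 1101.25 + 112 = 1213.25 px.
1213.25 − 4·24 = 1117.25; ÷5 gives d = 223.45 px.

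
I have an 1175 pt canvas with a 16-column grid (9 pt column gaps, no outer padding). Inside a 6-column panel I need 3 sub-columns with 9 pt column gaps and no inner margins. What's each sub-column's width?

139 pt

Subtracting 15 column gaps of 9 leaves 1040 for 16 columns, so c = 65 pt.
Span of 6: 6·65 + 5·9 = 390 + 45 = 435 pt.
3 columns + 2 column gaps: 3d + 2·9 = 435.
3d = 435 − 18 = 417, so d = 139 pt.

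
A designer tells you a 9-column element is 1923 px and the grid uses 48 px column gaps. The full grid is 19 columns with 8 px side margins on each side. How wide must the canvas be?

Subtracting 8 column gaps of 48 leaves 1539 for 9 columns, so c = 171 px.
Total width: 2·8 + 19·171 + 18·48 = 4129 px.

4129 px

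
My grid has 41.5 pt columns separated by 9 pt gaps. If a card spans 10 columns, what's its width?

496 pt

10-column span = 10·41.5 + 9·9 = 496 pt.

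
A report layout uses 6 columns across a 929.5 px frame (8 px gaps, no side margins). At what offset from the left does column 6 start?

781.25 px

6c + 5·8 = 929.5 → 6c = 889.5 → c = 148.25 px.
Before column 6: 5 columns + 5 gaps.
Offset = 5·(148.25 + 8) = 5·156.25 = 781.25 px.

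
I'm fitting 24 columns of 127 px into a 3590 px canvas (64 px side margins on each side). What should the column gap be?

Inside the margins: 3590 − 128 = 3462 px.
Columns use 3048 px, leaving 414 px across 23 column gaps = 18 px each.

18 px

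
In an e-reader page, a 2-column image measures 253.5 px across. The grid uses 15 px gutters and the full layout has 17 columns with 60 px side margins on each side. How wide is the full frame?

2387.25 px

Subtracting 1 gutter of 15 leaves 238.5 for 2 columns, so c = 119.25 px.
Adding margins, columns and gutters: 120 + 2027.25 + 240 = 2387.25 px.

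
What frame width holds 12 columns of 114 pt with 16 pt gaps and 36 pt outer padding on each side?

1616 pt

Total width: 2·36 + 12·114 + 11·16 = 1616 pt.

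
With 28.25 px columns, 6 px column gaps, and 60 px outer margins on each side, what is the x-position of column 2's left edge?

Before column 2: the margin + 1 column + 1 column gap.
Offset = 60 + 1·(28.25 + 6) = 60 + 34.25 = 94.25 px.

94.25 px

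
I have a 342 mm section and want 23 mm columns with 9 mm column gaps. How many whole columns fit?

10 columns

10 columns: 10·23 + 9·9 = 311 mm ≤ 342.
11 columns: 343 mm > 342. So 10.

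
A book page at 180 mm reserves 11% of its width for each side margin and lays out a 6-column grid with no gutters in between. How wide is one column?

Margins: 11% × 180 = 19.8 mm each, so content = 180 − 39.6 = 140.4 mm.
6c = 140.4 → c = 23.4 mm.

23.4 mm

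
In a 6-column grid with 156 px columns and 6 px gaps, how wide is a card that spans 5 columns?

804 px

5 columns plus 4 gaps: 780 + 24 = 804 px.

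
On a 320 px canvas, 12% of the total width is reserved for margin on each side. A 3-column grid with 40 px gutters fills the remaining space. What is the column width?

Each margin = 12% of 320 = 38.4 px; content = 320 − 2·38.4 = 243.2 px.
Subtracting 2 gutters of 40 leaves 163.2 for 3 columns, so c = 54.4 px.

54.4 px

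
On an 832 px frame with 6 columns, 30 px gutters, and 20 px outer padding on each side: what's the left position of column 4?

431 px

Subtract both margins: 832 − 2·20 = 792 px.
Subtracting 5 gutters of 30 leaves 642 for 6 columns, so c = 107 px.
Column 4 starts at margin + 3·(column + gutter) = 20 + 3·137 = 431 px.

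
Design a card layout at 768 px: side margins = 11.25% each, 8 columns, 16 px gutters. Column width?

768 × (1 − 2·11.25%) = 768 × 77.5% = 595.2 px for the columns.
8 columns + 7 gutters: 8c + 7·16 = 595.2.
8c = 595.2 − 112 = 483.2, so c = 60.4 px.

60.4 px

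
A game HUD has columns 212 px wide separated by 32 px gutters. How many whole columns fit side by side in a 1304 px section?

5 columns: 5·212 + 4·32 = 1188 px ≤ 1304.
6 columns: 1432 px > 1304. So 5.

5 columns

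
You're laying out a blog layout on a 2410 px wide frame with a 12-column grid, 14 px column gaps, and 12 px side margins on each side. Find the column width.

186 px

Inside the margins: 2410 − 24 = 2386 px.
2386 − 11·14 = 2232; ÷12 gives c = 186 px.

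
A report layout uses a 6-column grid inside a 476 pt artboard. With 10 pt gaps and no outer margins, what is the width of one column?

476 − 5·10 = 426; ÷6 gives c = 71 pt.

71 pt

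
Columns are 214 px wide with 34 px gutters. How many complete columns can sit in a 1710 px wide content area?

7 columns: 7·214 + 6·34 = 1702 px ≤ 1710.
8 columns: 1950 px > 1710. So 7.

7 columns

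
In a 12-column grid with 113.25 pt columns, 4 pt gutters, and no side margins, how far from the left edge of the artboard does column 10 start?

1055.25 pt

Each column+gutter stride is 117.25 pt; with no margin, 9 of them is 1055.25 pt.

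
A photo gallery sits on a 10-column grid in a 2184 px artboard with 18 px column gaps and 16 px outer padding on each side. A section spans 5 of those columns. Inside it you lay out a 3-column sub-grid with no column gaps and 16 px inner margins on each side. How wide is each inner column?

345 px

Outer content = 2184 − 2·16 = 2152 px.
2152 − 9·18 = 1990; ÷10 gives c = 199 px.
5 columns plus 4 column gaps: 995 + 72 = 1067 px.
Inner content = 1067 − 2·16 = 1035 px.
With no column gaps, each column is 1035/3 = 345 px.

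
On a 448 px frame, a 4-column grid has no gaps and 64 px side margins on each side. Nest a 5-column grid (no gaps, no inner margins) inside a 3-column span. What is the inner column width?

Outer content = 448 − 2·64 = 320 px.
With no gaps, each column is 320/4 = 80 px.
3-column span = 3·80 = 240 px.
5d = 240 → d = 48 px.

48 px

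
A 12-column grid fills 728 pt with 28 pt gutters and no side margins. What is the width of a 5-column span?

12 columns + 11 gutters: 12c + 11·28 = 728.
12c = 728 − 308 = 420, so c = 35 pt.
5 columns plus 4 gutters: 175 + 112 = 287 pt.

287 pt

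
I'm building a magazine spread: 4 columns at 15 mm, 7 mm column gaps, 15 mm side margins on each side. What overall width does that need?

111 mm

Frame = 2·15 + 4·15 + 3·7 = 30 + 60 + 21 = 111 mm.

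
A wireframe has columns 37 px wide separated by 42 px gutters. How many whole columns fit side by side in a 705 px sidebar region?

9 columns

9 columns: 9·37 + 8·42 = 669 px ≤ 705.
10 columns: 748 px > 705. So 9.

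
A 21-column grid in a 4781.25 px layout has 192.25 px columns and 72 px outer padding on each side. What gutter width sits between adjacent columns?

Content width = 4781.25 − 2·72 = 4637.25 px.
Columns use 4037.25 px, leaving 600 px across 20 gutters = 30 px each.

30 px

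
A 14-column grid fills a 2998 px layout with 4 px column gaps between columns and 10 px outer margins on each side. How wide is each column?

209 px

Take off 20 px of margins, leaving 2978 px.
Subtracting 13 column gaps of 4 leaves 2926 for 14 columns, so c = 209 px.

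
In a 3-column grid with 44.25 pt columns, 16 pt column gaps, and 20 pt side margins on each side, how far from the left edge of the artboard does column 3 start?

Column 3 starts at margin + 2·(column + gutter) = 20 + 2·60.25 = 140.5 pt.

140.5 pt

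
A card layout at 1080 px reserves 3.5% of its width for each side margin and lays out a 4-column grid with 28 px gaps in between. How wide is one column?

1080 × (1 − 2·3.5%) = 1080 × 93% = 1004.4 px for the columns.
1004.4 − 3·28 = 920.4; ÷4 gives c = 230.1 px.

230.1 px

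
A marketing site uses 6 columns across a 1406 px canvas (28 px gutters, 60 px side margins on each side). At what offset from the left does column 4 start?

717 px

Subtract both margins: 1406 − 2·60 = 1286 px.
6 columns + 5 gutters: 6c + 5·28 = 1286.
6c = 1286 − 140 = 1146, so c = 191 px.
Before column 4: the margin + 3 columns + 3 gutters.
Offset = 60 + 3·(191 + 28) = 60 + 657 = 717 px.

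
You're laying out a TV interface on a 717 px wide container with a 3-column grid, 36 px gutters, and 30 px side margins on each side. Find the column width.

Inside the margins: 717 − 60 = 657 px.
3 columns + 2 gutters: 3c + 2·36 = 657.
3c = 657 − 72 = 585, so c = 195 px.

195 px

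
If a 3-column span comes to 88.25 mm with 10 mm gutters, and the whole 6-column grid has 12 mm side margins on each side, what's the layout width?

210.5 mm

3c + 2·10 = 88.25 → 3c = 68.25 → c = 22.75 mm.
Adding margins, columns and gutters: 24 + 136.5 + 50 = 210.5 mm.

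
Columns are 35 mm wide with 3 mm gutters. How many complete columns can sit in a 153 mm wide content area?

4 columns

Each extra column adds 35 + 3 = 38 mm.
(153 + 3) / 38 = 4.11, so 4 columns fit.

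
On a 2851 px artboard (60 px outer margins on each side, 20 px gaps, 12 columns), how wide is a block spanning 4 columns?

Take off 120 px of margins, leaving 2731 px.
12c + 11·20 = 2731 → 12c = 2511 → c = 209.25 px.
Span of 4: 4·209.25 + 3·20 = 837 + 60 = 897 px.

897 px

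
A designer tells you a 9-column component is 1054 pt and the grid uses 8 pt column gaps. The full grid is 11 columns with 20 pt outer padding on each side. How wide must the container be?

1054 − 8·8 = 990; ÷9 gives c = 110 pt.
Total width: 2·20 + 11·110 + 10·8 = 1330 pt.

1330 pt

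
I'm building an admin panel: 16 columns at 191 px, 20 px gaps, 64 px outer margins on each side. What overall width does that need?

3484 px

Container = 2·64 + 16·191 + 15·20 = 128 + 3056 + 300 = 3484 px.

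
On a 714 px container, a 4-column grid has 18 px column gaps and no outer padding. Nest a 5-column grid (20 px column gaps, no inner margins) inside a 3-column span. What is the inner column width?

4 columns + 3 column gaps: 4c + 3·18 = 714.
4c = 714 − 54 = 660, so c = 165 px.
Span of 3: 3·165 + 2·18 = 495 + 36 = 531 px.
5 columns + 4 column gaps: 5d + 4·20 = 531.
5d = 531 − 80 = 451, so d = 90.2 px.

90.2 px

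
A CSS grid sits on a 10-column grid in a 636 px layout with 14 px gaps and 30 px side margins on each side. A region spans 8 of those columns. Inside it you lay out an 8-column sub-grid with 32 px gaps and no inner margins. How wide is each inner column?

Subtract both margins: 636 − 2·30 = 576 px.
10 columns + 9 gaps: 10c + 9·14 = 576.
10c = 576 − 126 = 450, so c = 45 px.
8-column span = 8·45 + 7·14 = 458 px.
Subtracting 7 gaps of 32 leaves 234 for 8 columns, so d = 29.25 px.

29.25 px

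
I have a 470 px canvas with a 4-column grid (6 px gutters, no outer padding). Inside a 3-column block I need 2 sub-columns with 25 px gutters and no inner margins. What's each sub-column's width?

163 px

4 columns + 3 gutters: 4c + 3·6 = 470.
4c = 470 − 18 = 452, so c = 113 px.
Span of 3: 3·113 + 2·6 = 339 + 12 = 351 px.
2 columns + 1 gutter: 2d + 1·25 = 351.
2d = 351 − 25 = 326, so d = 163 px.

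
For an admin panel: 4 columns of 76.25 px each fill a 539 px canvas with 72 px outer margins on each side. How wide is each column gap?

Content width = 539 − 2·72 = 395 px.
4 columns take 4·76.25 = 305 px; remaining 90 splits into 3 column gaps.
g = 90 / 3 = 30 px.

30 px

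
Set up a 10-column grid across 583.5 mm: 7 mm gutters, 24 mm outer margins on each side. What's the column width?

47.25 mm

Inside the margins: 583.5 − 48 = 535.5 mm.
Subtracting 9 gutters of 7 leaves 472.5 for 10 columns, so c = 47.25 mm.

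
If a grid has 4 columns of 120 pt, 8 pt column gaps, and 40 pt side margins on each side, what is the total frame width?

Total width: 2·40 + 4·120 + 3·8 = 584 pt.

584 pt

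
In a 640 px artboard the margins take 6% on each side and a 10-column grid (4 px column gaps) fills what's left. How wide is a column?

52.72 px

Each margin = 6% of 640 = 38.4 px; content = 640 − 2·38.4 = 563.2 px.
10 columns + 9 column gaps: 10c + 9·4 = 563.2.
10c = 563.2 − 36 = 527.2, so c = 52.72 px.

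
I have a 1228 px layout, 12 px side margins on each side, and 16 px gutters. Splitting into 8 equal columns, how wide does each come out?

Subtract both margins: 1228 − 2·12 = 1204 px.
8 columns + 7 gutters: 8c + 7·16 = 1204.
8c = 1204 − 112 = 1092, so c = 136.5 px.

136.5 px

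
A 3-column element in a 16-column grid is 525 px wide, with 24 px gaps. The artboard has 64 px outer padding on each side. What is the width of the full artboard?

525 − 2·24 = 477; ÷3 gives c = 159 px.
Artboard = 2·64 + 16·159 + 15·24 = 128 + 2544 + 360 = 3032 px.

3032 px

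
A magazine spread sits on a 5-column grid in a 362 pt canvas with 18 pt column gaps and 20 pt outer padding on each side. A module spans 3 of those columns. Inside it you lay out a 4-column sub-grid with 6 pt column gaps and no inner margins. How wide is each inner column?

Take off 40 pt of margins, leaving 322 pt.
5c + 4·18 = 322 → 5c = 250 → c = 50 pt.
3 columns plus 2 column gaps: 150 + 36 = 186 pt.
4d + 3·6 = 186 → 4d = 168 → d = 42 pt.

42 pt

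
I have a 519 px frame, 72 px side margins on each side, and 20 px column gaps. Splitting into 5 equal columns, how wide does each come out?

59 px

Inside the margins: 519 − 144 = 375 px.
375 − 4·20 = 295; ÷5 gives c = 59 px.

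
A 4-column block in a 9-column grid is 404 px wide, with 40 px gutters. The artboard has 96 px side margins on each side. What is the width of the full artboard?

404 − 3·40 = 284; ÷4 gives c = 71 px.
Adding margins, columns and gutters: 192 + 639 + 320 = 1151 px.

1151 px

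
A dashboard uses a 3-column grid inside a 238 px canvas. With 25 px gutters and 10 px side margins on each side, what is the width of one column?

56 px

Inside the margins: 238 − 20 = 218 px.
218 − 2·25 = 168; ÷3 gives c = 56 px.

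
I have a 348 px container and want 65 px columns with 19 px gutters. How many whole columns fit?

k columns need k·65 + (k−1)·19 = k·84 − 19.
k·84 − 19 ≤ 348 → k ≤ 367 / 84 ≈ 4.37, so k = 4.

4 columns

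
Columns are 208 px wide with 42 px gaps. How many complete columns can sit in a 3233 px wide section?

13 columns: 13·208 + 12·42 = 3208 px ≤ 3233.
14 columns: 3458 px > 3233. So 13.

13 columns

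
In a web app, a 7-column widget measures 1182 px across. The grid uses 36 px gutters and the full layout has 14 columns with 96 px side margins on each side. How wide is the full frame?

2592 px

7c + 6·36 = 1182 → 7c = 966 → c = 138 px.
Frame = 2·96 + 14·138 + 13·36 = 192 + 1932 + 468 = 2592 px.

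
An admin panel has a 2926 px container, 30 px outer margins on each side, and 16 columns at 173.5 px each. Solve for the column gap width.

Content width = 2926 − 2·30 = 2866 px.
16·173.5 + 15g = 2866 → 15g = 90 → g = 6 px.

6 px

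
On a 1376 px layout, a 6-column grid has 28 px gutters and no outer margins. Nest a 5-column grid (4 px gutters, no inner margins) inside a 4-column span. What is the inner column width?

178.4 px

6c + 5·28 = 1376 → 6c = 1236 → c = 206 px.
4 columns plus 3 gutters: 824 + 84 = 908 px.
5 columns + 4 gutters: 5d + 4·4 = 908.
5d = 908 − 16 = 892, so d = 178.4 px.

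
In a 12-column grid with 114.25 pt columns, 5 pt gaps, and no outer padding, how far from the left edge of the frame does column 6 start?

596.25 pt

Each column+gutter stride is 119.25 pt; with no margin, 5 of them is 596.25 pt.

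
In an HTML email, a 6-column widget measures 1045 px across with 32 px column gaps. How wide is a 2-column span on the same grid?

6c + 5·32 = 1045 → 6c = 885 → c = 147.5 px.
2 columns plus 1 column gap: 295 + 32 = 327 px.

327 px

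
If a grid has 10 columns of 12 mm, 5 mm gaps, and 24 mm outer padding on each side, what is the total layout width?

Total width: 2·24 + 10·12 + 9·5 = 213 mm.

213 mm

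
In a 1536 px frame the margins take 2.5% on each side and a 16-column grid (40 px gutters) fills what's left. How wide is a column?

53.7 px

Margins: 2.5% × 1536 = 38.4 px each, so content = 1536 − 76.8 = 1459.2 px.
16c + 15·40 = 1459.2 → 16c = 859.2 → c = 53.7 px.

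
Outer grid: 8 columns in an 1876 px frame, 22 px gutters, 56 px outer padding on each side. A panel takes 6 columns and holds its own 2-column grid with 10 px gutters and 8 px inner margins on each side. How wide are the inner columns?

645.75 px

Outer content = 1876 − 2·56 = 1764 px.
Subtracting 7 gutters of 22 leaves 1610 for 8 columns, so c = 201.25 px.
Span of 6: 6·201.25 + 5·22 = 1207.5 + 110 = 1317.5 px.
Inner content = 1317.5 − 2·8 = 1301.5 px.
1301.5 − 1·10 = 1291.5; ÷2 gives d = 645.75 px.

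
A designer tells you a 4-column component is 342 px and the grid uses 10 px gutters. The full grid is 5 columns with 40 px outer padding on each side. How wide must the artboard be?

Subtracting 3 gutters of 10 leaves 312 for 4 columns, so c = 78 px.
Total width: 2·40 + 5·78 + 4·10 = 510 px.

510 px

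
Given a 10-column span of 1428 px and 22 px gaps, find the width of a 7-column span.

Subtracting 9 gaps of 22 leaves 1230 for 10 columns, so c = 123 px.
7-column span = 7·123 + 6·22 = 993 px.

993 px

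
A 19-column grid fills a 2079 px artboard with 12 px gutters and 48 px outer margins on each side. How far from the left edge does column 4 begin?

363 px

Take off 96 px of margins, leaving 1983 px.
1983 − 18·12 = 1767; ÷19 gives c = 93 px.
Each column+gutter stride is 105 px; 3 of them past the 48 px margin is 48 + 315 = 363 px.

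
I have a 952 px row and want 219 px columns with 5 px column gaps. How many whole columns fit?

4 columns

4 columns: 4·219 + 3·5 = 891 px ≤ 952.
5 columns: 1115 px > 952. So 4.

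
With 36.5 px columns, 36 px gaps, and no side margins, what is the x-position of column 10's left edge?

652.5 px

No margin, so column 10 starts at 9·(column + gutter) = 9·72.5 = 652.5 px.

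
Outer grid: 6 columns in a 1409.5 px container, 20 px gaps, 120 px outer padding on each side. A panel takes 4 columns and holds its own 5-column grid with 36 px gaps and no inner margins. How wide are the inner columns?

Subtract both margins: 1409.5 − 2·120 = 1169.5 px.
1169.5 − 5·20 = 1069.5; ÷6 gives c = 178.25 px.
Span of 4: 4·178.25 + 3·20 = 713 + 60 = 773 px.
5 columns + 4 gaps: 5d + 4·36 = 773.
5d = 773 − 144 = 629, so d = 125.8 px.

125.8 px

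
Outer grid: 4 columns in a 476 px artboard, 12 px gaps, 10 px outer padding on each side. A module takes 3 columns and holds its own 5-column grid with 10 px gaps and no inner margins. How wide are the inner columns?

59.8 px

Inside the margins: 476 − 20 = 456 px.
Subtracting 3 gaps of 12 leaves 420 for 4 columns, so c = 105 px.
3 columns plus 2 gaps: 315 + 24 = 339 px.
339 − 4·10 = 299; ÷5 gives d = 59.8 px.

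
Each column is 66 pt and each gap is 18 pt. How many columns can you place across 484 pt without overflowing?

k columns need k·66 + (k−1)·18 = k·84 − 18.
k·84 − 18 ≤ 484 → k ≤ 502 / 84 ≈ 5.98, so k = 5.

5 columns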